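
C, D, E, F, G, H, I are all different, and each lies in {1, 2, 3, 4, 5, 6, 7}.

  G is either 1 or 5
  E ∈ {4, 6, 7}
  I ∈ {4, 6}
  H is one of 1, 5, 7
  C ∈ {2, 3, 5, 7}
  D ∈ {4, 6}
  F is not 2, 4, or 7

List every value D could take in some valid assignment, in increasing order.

4, 6

Among the 7 variables, 2 fits only C (and all 7 values in {1, 2, 3, 4, 5, 6, 7} must be used), so C = 2.
Among the 6 still-open variables, 3 fits only F (and all 6 values in {1, 3, 4, 5, 6, 7} must be used), so F = 3.
The 2 variables D and I are confined to {4, 6}, which locks those values in; drop them from E.
E's domain is down to {7}, so E = 7. Strike 7 from H.
No further eliminations apply; D can still be any of 4, 6.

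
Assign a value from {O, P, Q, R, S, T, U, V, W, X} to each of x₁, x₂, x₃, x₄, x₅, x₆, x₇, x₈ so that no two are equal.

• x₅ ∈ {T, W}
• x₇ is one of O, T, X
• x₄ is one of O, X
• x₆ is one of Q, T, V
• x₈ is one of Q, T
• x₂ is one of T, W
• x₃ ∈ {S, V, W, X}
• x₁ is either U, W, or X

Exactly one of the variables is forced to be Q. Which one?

x₈

Among the 8 variables, S fits only x₃ (and all 8 values in {O, Q, S, T, U, V, W, X} must be used), so x₃ = S.
The 7 still-open variables draw from only 7 values {O, Q, T, U, V, W, X}, so each is used; only x₁ can be U, hence x₁ = U.
Among the 6 still-open variables, V fits only x₆ (and all 6 values in {O, Q, T, V, W, X} must be used), so x₆ = V.
Among the 5 still-open variables, Q fits only x₈ (and all 5 values in {O, Q, T, W, X} must be used), so x₈ = Q.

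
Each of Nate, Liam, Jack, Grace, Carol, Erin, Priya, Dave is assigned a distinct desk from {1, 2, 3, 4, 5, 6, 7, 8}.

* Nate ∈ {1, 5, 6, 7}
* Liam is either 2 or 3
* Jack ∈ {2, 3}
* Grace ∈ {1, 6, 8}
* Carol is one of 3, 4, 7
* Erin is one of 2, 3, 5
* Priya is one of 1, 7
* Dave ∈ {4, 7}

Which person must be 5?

Among the 8 variables, 8 fits only Grace (and all 8 values in {1, 2, 3, 4, 5, 6, 7, 8} must be used), so Grace = 8.
The 7 still-open variables draw from only 7 values {1, 2, 3, 4, 5, 6, 7}, so each is used; only Nate can be 6, hence Nate = 6.
The 6 still-open variables draw from only 6 values {1, 2, 3, 4, 5, 7}, so each is used; only Priya can be 1, hence Priya = 1.
The 5 still-open variables together cover exactly {2, 3, 4, 5, 7} — 5 values for 5 variables — and 5 appears only in Erin's list, so Erin = 5.

Erin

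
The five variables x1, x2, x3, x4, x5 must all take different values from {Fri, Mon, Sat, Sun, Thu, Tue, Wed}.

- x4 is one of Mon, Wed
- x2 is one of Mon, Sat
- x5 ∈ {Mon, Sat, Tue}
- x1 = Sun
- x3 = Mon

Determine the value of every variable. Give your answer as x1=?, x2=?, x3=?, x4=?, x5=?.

x1=Sun, x2=Sat, x3=Mon, x4=Wed, x5=Tue

x1 must be Sun (only option left).
x3 must be Mon (only option left). Remove Mon from x2, x4, x5.
x4 must be Wed (only option left).
x2's domain is down to {Sat}, so x2 = Sat. Eliminate Sat elsewhere: x5.
x5 has just one choice, so x5 = Tue.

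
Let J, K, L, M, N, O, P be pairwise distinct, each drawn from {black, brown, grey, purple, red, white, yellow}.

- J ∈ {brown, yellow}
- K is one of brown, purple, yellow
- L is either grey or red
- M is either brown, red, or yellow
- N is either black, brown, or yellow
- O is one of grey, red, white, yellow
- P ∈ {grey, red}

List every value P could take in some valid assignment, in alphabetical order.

grey, red

The 7 variables draw from only 7 values {black, brown, grey, purple, red, white, yellow}, so each is used; only N can be black, hence N = black.
The 6 still-open variables together cover exactly {brown, grey, purple, red, white, yellow} — 6 values for 6 variables — and purple appears only in K's list, so K = purple.
Among the 5 still-open variables, white fits only O (and all 5 values in {brown, grey, red, white, yellow} must be used), so O = white.
The 2 variables L and P are confined to {grey, red}, which locks those values in; drop them from M.
No further eliminations apply; P can still be any of grey, red.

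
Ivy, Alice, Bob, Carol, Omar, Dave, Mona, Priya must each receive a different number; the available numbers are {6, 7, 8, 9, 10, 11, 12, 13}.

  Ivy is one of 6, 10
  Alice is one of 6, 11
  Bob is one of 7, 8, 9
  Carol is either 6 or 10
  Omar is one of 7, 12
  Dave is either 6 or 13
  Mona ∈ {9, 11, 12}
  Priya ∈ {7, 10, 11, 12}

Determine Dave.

13

Among the 8 variables, 8 fits only Bob (and all 8 values in {6, 7, 8, 9, 10, 11, 12, 13} must be used), so Bob = 8.
The 7 still-open variables together cover exactly {6, 7, 9, 10, 11, 12, 13} — 7 values for 7 variables — and 9 appears only in Mona's list, so Mona = 9.
The 6 still-open variables draw from only 6 values {6, 7, 10, 11, 12, 13}, so each is used; only Dave can be 13, hence Dave = 13.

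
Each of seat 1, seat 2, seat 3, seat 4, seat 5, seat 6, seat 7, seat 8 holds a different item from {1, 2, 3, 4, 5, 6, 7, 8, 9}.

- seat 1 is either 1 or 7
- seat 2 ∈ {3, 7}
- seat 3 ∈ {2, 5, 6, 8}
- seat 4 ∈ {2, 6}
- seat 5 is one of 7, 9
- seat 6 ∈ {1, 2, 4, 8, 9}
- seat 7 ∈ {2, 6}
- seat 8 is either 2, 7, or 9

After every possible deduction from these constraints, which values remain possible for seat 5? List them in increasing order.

seat 4 and seat 7 share exactly the 2 values {2, 6}; by pigeonhole those values go to them, so strike 2, 6 from seat 3, seat 6, seat 8.
seat 5 and seat 8 between them cover only {7, 9} — a naked pair. Remove those values from seat 1, seat 2, seat 6.
seat 1 has just one choice, so seat 1 = 1. Remove 1 from seat 6.
That leaves seat 2 = 3.
No further eliminations apply; seat 5 can still be any of 7, 9.

7, 9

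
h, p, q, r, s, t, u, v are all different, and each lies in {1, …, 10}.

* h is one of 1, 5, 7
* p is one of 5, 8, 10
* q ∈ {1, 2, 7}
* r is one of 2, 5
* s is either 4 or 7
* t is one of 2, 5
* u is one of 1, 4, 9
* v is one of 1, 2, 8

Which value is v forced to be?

8

Among the 8 variables, 9 fits only u (and all 8 values in {1, 2, 4, 5, 7, 8, 9, 10} must be used), so u = 9.
The 7 still-open variables draw from only 7 values {1, 2, 4, 5, 7, 8, 10}, so each is used; only s can be 4, hence s = 4.
The 6 still-open variables draw from only 6 values {1, 2, 5, 7, 8, 10}, so each is used; only p can be 10, hence p = 10.
The 5 still-open variables together cover exactly {1, 2, 5, 7, 8} — 5 values for 5 variables — and 8 appears only in v's list, so v = 8.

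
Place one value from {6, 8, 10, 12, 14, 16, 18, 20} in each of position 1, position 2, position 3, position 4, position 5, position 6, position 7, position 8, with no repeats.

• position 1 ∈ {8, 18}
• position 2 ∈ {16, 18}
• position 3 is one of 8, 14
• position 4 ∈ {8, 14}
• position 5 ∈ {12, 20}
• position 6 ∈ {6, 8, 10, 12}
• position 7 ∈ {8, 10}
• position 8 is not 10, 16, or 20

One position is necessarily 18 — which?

position 1

Among the 8 variables, 16 fits only position 2 (and all 8 values in {6, 8, 10, 12, 14, 16, 18, 20} must be used), so position 2 = 16.
The 7 still-open variables together cover exactly {6, 8, 10, 12, 14, 18, 20} — 7 values for 7 variables — and 20 appears only in position 5's list, so position 5 = 20.
The 2 variables position 3 and position 4 are confined to {8, 14}, which locks those values in; drop them from position 1, position 6, position 7, position 8.
So 18 goes to position 1.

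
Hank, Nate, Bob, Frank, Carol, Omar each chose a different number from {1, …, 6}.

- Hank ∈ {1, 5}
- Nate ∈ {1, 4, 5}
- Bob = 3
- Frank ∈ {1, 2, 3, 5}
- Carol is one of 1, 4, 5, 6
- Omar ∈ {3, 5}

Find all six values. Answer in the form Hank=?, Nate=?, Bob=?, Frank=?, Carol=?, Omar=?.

Bob's domain is down to {3}, so Bob = 3. Eliminate 3 elsewhere: Frank, Omar.
That leaves Omar = 5. Strike 5 from Hank, Nate, Frank, Carol.
Hank's domain is down to {1}, so Hank = 1. Remove 1 from Nate, Frank, Carol.
Nate's domain is down to {4}, so Nate = 4. Eliminate 4 elsewhere: Carol.
Frank has just one choice, so Frank = 2.
Carol's domain is down to {6}, so Carol = 6.

Hank=1, Nate=4, Bob=3, Frank=2, Carol=6, Omar=5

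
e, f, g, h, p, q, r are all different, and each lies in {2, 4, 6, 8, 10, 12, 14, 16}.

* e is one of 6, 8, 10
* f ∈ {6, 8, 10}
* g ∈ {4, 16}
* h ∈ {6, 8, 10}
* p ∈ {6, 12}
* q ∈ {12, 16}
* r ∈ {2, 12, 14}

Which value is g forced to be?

4

e, f, h share exactly the 3 values {6, 8, 10}; by pigeonhole those values go to them, so strike 6, 8, 10 from p.
That leaves p = 12. Strike 12 from q, r.
q's domain is down to {16}, so q = 16. Strike 16 from g.
So g = 4.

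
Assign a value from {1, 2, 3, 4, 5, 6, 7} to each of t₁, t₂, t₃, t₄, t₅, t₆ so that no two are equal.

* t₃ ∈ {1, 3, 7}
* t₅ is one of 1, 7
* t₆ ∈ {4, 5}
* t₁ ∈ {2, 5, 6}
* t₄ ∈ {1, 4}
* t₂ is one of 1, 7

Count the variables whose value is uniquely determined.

3

t₂ and t₅ between them cover only {1, 7} — a naked pair. Remove those values from t₃, t₄.
That leaves t₃ = 3.
t₄ has just one choice, so t₄ = 4. Remove 4 from t₆.
t₆ has just one choice, so t₆ = 5. Eliminate 5 elsewhere: t₁.
Determined: t₃=3, t₄=4, t₆=5. The other variables each still have more than one consistent value. That makes 3.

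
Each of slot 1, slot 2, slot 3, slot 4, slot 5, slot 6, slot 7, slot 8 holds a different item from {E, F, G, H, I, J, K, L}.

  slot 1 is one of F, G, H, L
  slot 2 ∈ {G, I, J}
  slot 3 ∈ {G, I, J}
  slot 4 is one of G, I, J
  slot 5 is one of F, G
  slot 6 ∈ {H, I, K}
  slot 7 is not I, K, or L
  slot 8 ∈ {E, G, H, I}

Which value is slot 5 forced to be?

The 8 variables together cover exactly {E, F, G, H, I, J, K, L} — 8 values for 8 variables — and K appears only in slot 6's list, so slot 6 = K.
Among the 7 still-open variables, L fits only slot 1 (and all 7 values in {E, F, G, H, I, J, L} must be used), so slot 1 = L.
The 3 variables slot 2, slot 3, slot 4 are confined to {G, I, J}, which locks those values in; drop them from slot 5, slot 7, slot 8.
So slot 5 = F.

F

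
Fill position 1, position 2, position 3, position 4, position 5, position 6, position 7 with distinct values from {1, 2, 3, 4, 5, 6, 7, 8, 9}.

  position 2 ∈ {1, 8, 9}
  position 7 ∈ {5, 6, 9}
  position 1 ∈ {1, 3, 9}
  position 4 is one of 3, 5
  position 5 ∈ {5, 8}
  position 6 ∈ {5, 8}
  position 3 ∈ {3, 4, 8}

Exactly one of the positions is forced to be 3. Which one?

The 7 variables together cover exactly {1, 3, 4, 5, 6, 8, 9} — 7 values for 7 variables — and 4 appears only in position 3's list, so position 3 = 4.
The 6 still-open variables together cover exactly {1, 3, 5, 6, 8, 9} — 6 values for 6 variables — and 6 appears only in position 7's list, so position 7 = 6.
The 2 variables position 5 and position 6 are confined to {5, 8}, which locks those values in; drop them from position 2, position 4.
So 3 goes to position 4.

position 4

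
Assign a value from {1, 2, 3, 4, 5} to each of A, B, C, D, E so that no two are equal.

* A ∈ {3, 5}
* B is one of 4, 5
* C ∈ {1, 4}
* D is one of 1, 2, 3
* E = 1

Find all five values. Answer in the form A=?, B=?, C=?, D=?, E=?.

E has just one choice, so E = 1. Strike 1 from C, D.
That leaves C = 4. Remove 4 from B.
That leaves B = 5. Eliminate 5 elsewhere: A.
A's domain is down to {3}, so A = 3. Remove 3 from D.
That leaves D = 2.

A=3, B=5, C=4, D=2, E=1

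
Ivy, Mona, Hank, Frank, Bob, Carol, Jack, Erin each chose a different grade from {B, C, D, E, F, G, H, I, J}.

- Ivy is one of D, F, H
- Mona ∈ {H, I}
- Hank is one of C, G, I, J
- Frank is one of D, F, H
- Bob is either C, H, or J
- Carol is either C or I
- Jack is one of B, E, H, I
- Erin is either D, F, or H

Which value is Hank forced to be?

Ivy, Frank, Erin share exactly the 3 values {D, F, H}; by pigeonhole those values go to them, so strike D, F, H from Mona, Bob, Jack.
Mona has just one choice, so Mona = I. Strike I from Hank, Carol, Jack.
Carol's domain is down to {C}, so Carol = C. Remove C from Hank, Bob.
That leaves Bob = J. Remove J from Hank.
So Hank = G.

G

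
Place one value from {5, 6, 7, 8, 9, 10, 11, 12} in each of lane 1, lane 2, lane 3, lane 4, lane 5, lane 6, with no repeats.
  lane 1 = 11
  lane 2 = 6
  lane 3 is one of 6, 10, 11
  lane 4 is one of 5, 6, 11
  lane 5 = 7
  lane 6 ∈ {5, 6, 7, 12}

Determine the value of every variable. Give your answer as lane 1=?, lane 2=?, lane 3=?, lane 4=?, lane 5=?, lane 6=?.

lane 1=11, lane 2=6, lane 3=10, lane 4=5, lane 5=7, lane 6=12

lane 1's domain is down to {11}, so lane 1 = 11. So lane 3, lane 4 can't be 11.
lane 2 has just one choice, so lane 2 = 6. Strike 6 from lane 3, lane 4, lane 6.
lane 3 must be 10 (only option left).
lane 4 must be 5 (only option left). Eliminate 5 elsewhere: lane 6.
lane 5 has just one choice, so lane 5 = 7. So lane 6 can't be 7.
lane 6's domain is down to {12}, so lane 6 = 12.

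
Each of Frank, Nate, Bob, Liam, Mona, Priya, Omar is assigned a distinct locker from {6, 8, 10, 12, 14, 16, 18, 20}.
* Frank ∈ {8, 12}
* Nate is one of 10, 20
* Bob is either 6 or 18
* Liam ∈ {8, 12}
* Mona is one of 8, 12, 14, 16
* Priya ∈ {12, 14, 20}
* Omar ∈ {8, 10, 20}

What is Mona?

The 2 variables Frank and Liam are confined to {8, 12}, which locks those values in; drop them from Mona, Priya, Omar.
Nate and Omar share exactly the 2 values {10, 20}; by pigeonhole those values go to them, so strike 10, 20 from Priya.
Priya's domain is down to {14}, so Priya = 14. Strike 14 from Mona.
So Mona = 16.

16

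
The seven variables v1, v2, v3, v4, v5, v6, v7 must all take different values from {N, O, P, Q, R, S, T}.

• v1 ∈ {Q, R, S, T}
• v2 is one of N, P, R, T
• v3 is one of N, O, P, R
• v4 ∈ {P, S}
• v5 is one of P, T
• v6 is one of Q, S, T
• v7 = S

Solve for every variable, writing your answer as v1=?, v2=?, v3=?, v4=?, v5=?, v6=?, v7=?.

v1=R, v2=N, v3=O, v4=P, v5=T, v6=Q, v7=S

v7 has just one choice, so v7 = S. Eliminate S elsewhere: v1, v4, v6.
That leaves v4 = P. Remove P from v2, v3, v5.
v5's domain is down to {T}, so v5 = T. Strike T from v1, v2, v6.
v6 has just one choice, so v6 = Q. So v1 can't be Q.
v1 must be R (only option left). Eliminate R elsewhere: v2, v3.
v2's domain is down to {N}, so v2 = N. So v3 can't be N.
That leaves v3 = O.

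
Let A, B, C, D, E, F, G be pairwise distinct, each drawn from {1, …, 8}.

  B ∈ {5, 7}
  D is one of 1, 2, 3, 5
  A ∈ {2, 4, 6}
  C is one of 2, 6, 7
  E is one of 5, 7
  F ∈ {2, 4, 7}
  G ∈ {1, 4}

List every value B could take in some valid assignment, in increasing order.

5, 7

Among the 7 variables, 3 fits only D (and all 7 values in {1, 2, 3, 4, 5, 6, 7} must be used), so D = 3.
Among the 6 still-open variables, 1 fits only G (and all 6 values in {1, 2, 4, 5, 6, 7} must be used), so G = 1.
The 2 variables B and E are confined to {5, 7}, which locks those values in; drop them from C, F.
No further eliminations apply; B can still be any of 5, 7.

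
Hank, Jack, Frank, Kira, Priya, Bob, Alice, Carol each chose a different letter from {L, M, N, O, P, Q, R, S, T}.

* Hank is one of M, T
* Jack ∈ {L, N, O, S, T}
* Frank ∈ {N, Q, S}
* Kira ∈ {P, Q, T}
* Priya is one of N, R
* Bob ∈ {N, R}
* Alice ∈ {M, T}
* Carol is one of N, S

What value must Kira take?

The 2 variables Hank and Alice are confined to {M, T}, which locks those values in; drop them from Jack, Kira.
Priya and Bob between them cover only {N, R} — a naked pair. Remove those values from Jack, Frank, Carol.
Carol's domain is down to {S}, so Carol = S. Strike S from Jack, Frank.
Frank has just one choice, so Frank = Q. Remove Q from Kira.
So Kira = P.

P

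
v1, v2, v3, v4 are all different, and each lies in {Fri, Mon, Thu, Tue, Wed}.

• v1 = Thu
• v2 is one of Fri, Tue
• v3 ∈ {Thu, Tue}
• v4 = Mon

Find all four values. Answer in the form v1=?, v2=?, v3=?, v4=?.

v1 has just one choice, so v1 = Thu. Eliminate Thu elsewhere: v3.
v3 must be Tue (only option left). Remove Tue from v2.
v4's domain is down to {Mon}, so v4 = Mon.
v2 has just one choice, so v2 = Fri.

v1=Thu, v2=Fri, v3=Tue, v4=Mon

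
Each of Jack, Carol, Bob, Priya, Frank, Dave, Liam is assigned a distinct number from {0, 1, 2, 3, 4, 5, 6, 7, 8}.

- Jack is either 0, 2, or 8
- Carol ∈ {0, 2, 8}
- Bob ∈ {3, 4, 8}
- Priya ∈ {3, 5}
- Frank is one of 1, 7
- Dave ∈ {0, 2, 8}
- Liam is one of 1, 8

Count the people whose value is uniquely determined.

2

Jack, Carol, Dave share exactly the 3 values {0, 2, 8}; by pigeonhole those values go to them, so strike 0, 2, 8 from Bob, Liam.
Liam has just one choice, so Liam = 1. Strike 1 from Frank.
That leaves Frank = 7.
Determined: Frank=7, Liam=1. The other people each still have more than one consistent value. That makes 2.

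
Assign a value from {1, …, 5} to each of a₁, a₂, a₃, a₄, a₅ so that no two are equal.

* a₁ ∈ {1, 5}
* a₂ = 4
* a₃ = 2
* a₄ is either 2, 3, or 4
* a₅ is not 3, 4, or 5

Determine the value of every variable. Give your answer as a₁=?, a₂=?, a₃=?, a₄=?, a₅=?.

a₁=5, a₂=4, a₃=2, a₄=3, a₅=1

a₂'s domain is down to {4}, so a₂ = 4. Remove 4 from a₄.
a₃ has just one choice, so a₃ = 2. Eliminate 2 elsewhere: a₄, a₅.
a₄ must be 3 (only option left).
a₅'s domain is down to {1}, so a₅ = 1. Remove 1 from a₁.
a₁'s domain is down to {5}, so a₁ = 5.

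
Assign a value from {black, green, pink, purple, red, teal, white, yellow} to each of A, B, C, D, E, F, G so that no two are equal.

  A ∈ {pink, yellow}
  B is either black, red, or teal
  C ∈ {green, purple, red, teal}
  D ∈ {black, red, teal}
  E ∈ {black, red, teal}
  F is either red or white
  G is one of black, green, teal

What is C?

The 3 variables B, D, E are confined to {black, red, teal}, which locks those values in; drop them from C, F, G.
F must be white (only option left).
G's domain is down to {green}, so G = green. So C can't be green.
So C = purple.

purple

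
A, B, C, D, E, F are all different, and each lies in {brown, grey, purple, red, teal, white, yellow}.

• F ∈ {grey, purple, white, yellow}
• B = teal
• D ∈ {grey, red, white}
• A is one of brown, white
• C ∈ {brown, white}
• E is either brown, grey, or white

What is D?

B must be teal (only option left).
The 2 variables A and C are confined to {brown, white}, which locks those values in; drop them from D, E, F.
E must be grey (only option left). So D, F can't be grey.
So D = red.

red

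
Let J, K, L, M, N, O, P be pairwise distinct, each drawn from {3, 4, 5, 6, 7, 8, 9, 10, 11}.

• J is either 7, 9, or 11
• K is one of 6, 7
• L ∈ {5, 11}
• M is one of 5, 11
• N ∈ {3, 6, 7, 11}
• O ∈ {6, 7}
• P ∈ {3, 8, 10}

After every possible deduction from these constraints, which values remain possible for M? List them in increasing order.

5, 11

K and O between them cover only {6, 7} — a naked pair. Remove those values from J, N.
L and M between them cover only {5, 11} — a naked pair. Remove those values from J, N.
J must be 9 (only option left).
N must be 3 (only option left). Remove 3 from P.
No further eliminations apply; M can still be any of 5, 11.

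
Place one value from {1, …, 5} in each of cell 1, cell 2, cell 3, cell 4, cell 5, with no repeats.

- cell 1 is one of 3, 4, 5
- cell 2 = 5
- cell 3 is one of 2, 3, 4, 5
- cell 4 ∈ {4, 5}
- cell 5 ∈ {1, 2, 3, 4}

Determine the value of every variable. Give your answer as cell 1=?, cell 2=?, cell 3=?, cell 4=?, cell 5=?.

cell 2's domain is down to {5}, so cell 2 = 5. Eliminate 5 elsewhere: cell 1, cell 3, cell 4.
cell 4's domain is down to {4}, so cell 4 = 4. Strike 4 from cell 1, cell 3, cell 5.
cell 1's domain is down to {3}, so cell 1 = 3. So cell 3, cell 5 can't be 3.
cell 3 has just one choice, so cell 3 = 2. Remove 2 from cell 5.
That leaves cell 5 = 1.

cell 1=3, cell 2=5, cell 3=2, cell 4=4, cell 5=1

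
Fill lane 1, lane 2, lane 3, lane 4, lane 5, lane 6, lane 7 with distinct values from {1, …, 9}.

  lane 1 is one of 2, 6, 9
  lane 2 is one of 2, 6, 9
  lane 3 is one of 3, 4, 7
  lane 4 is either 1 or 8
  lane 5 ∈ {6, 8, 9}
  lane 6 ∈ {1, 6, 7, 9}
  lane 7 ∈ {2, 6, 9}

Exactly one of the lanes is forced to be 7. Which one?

lane 1, lane 2, lane 7 share exactly the 3 values {2, 6, 9}; by pigeonhole those values go to them, so strike 2, 6, 9 from lane 5, lane 6.
lane 5 has just one choice, so lane 5 = 8. Strike 8 from lane 4.
lane 4 must be 1 (only option left). Eliminate 1 elsewhere: lane 6.
So 7 goes to lane 6.

lane 6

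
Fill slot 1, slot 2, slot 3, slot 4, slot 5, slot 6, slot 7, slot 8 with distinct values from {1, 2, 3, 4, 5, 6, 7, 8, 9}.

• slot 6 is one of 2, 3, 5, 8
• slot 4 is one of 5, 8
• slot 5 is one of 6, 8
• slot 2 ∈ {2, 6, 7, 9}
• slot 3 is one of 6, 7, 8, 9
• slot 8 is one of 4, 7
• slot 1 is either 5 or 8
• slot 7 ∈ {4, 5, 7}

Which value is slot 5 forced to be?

The 8 variables draw from only 8 values {2, 3, 4, 5, 6, 7, 8, 9}, so each is used; only slot 6 can be 3, hence slot 6 = 3.
The 7 still-open variables draw from only 7 values {2, 4, 5, 6, 7, 8, 9}, so each is used; only slot 2 can be 2, hence slot 2 = 2.
The 6 still-open variables draw from only 6 values {4, 5, 6, 7, 8, 9}, so each is used; only slot 3 can be 9, hence slot 3 = 9.
The 5 still-open variables together cover exactly {4, 5, 6, 7, 8} — 5 values for 5 variables — and 6 appears only in slot 5's list, so slot 5 = 6.

6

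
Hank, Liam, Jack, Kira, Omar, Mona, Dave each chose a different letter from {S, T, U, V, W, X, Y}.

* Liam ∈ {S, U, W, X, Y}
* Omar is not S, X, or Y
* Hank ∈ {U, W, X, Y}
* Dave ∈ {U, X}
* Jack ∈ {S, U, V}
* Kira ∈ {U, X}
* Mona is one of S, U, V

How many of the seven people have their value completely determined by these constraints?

Among the 7 variables, T fits only Omar (and all 7 values in {S, T, U, V, W, X, Y} must be used), so Omar = T.
Kira and Dave share exactly the 2 values {U, X}; by pigeonhole those values go to them, so strike U, X from Hank, Liam, Jack, Mona.
The 2 variables Jack and Mona are confined to {S, V}, which locks those values in; drop them from Liam.
Determined: Omar=T. The other people each still have more than one consistent value. That makes 1.

1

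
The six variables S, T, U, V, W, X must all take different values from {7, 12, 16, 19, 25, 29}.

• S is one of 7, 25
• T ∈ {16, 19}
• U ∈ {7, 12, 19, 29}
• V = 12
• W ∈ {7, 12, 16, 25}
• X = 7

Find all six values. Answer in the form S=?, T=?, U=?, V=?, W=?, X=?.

S=25, T=19, U=29, V=12, W=16, X=7

V has just one choice, so V = 12. Eliminate 12 elsewhere: U, W.
That leaves X = 7. Remove 7 from S, U, W.
S has just one choice, so S = 25. So W can't be 25.
W has just one choice, so W = 16. Eliminate 16 elsewhere: T.
T has just one choice, so T = 19. Strike 19 from U.
U's domain is down to {29}, so U = 29.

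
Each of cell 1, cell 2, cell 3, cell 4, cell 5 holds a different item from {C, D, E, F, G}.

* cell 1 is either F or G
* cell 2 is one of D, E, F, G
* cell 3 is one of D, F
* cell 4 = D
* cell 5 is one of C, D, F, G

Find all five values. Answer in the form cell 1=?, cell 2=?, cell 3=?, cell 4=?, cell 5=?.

cell 1=G, cell 2=E, cell 3=F, cell 4=D, cell 5=C

cell 4 has just one choice, so cell 4 = D. Eliminate D elsewhere: cell 2, cell 3, cell 5.
cell 3 has just one choice, so cell 3 = F. Eliminate F elsewhere: cell 1, cell 2, cell 5.
That leaves cell 1 = G. Strike G from cell 2, cell 5.
cell 2 must be E (only option left).
cell 5's domain is down to {C}, so cell 5 = C.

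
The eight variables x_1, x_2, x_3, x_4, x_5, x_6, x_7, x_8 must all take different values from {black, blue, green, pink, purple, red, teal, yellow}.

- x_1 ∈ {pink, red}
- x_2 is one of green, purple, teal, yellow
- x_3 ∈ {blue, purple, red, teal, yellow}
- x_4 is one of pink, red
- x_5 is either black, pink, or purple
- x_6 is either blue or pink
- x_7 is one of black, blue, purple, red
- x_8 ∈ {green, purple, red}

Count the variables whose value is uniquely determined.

2

The 2 variables x_1 and x_4 are confined to {pink, red}, which locks those values in; drop them from x_3, x_5, x_6, x_7, x_8.
x_6 has just one choice, so x_6 = blue. Strike blue from x_3, x_7.
The 2 variables x_5 and x_7 are confined to {black, purple}, which locks those values in; drop them from x_2, x_3, x_8.
x_8 has just one choice, so x_8 = green. Remove green from x_2.
Determined: x_6=blue, x_8=green. The other variables each still have more than one consistent value. That makes 2.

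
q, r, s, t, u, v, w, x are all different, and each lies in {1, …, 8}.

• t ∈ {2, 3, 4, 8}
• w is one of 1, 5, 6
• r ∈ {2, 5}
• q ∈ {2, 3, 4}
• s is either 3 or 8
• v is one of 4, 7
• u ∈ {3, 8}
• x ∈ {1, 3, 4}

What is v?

7

The 8 variables together cover exactly {1, 2, 3, 4, 5, 6, 7, 8} — 8 values for 8 variables — and 6 appears only in w's list, so w = 6.
The 7 still-open variables together cover exactly {1, 2, 3, 4, 5, 7, 8} — 7 values for 7 variables — and 1 appears only in x's list, so x = 1.
The 6 still-open variables together cover exactly {2, 3, 4, 5, 7, 8} — 6 values for 6 variables — and 5 appears only in r's list, so r = 5.
Among the 5 still-open variables, 7 fits only v (and all 5 values in {2, 3, 4, 7, 8} must be used), so v = 7.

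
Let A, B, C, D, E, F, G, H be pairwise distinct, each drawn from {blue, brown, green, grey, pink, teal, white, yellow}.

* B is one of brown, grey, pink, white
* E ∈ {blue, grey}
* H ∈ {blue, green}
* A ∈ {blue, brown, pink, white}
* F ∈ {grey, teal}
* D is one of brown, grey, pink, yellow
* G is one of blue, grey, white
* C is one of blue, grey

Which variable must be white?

Among the 8 variables, green fits only H (and all 8 values in {blue, brown, green, grey, pink, teal, white, yellow} must be used), so H = green.
Among the 7 still-open variables, teal fits only F (and all 7 values in {blue, brown, grey, pink, teal, white, yellow} must be used), so F = teal.
The 6 still-open variables draw from only 6 values {blue, brown, grey, pink, white, yellow}, so each is used; only D can be yellow, hence D = yellow.
C and E share exactly the 2 values {blue, grey}; by pigeonhole those values go to them, so strike blue, grey from A, B, G.
So white goes to G.

G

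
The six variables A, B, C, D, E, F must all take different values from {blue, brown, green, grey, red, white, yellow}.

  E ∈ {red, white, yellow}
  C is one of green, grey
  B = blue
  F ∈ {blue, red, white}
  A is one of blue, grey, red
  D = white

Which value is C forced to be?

B must be blue (only option left). So A, F can't be blue.
D must be white (only option left). So E, F can't be white.
That leaves F = red. So A, E can't be red.
A's domain is down to {grey}, so A = grey. Eliminate grey elsewhere: C.
So C = green.

green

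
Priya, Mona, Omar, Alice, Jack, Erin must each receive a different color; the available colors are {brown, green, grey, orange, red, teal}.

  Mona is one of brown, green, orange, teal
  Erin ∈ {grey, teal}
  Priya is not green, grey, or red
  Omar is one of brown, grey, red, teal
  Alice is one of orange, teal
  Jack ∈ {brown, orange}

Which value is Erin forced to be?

grey

The 6 variables together cover exactly {brown, green, grey, orange, red, teal} — 6 values for 6 variables — and green appears only in Mona's list, so Mona = green.
Among the 5 still-open variables, red fits only Omar (and all 5 values in {brown, grey, orange, red, teal} must be used), so Omar = red.
The 4 still-open variables together cover exactly {brown, grey, orange, teal} — 4 values for 4 variables — and grey appears only in Erin's list, so Erin = grey.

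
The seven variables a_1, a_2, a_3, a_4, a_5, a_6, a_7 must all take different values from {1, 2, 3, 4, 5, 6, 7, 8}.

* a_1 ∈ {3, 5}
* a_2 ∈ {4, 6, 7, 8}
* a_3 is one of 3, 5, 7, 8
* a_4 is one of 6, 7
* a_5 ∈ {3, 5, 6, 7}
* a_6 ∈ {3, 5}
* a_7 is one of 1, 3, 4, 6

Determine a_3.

The 7 variables draw from only 7 values {1, 3, 4, 5, 6, 7, 8}, so each is used; only a_7 can be 1, hence a_7 = 1.
Among the 6 still-open variables, 4 fits only a_2 (and all 6 values in {3, 4, 5, 6, 7, 8} must be used), so a_2 = 4.
The 5 still-open variables together cover exactly {3, 5, 6, 7, 8} — 5 values for 5 variables — and 8 appears only in a_3's list, so a_3 = 8.

8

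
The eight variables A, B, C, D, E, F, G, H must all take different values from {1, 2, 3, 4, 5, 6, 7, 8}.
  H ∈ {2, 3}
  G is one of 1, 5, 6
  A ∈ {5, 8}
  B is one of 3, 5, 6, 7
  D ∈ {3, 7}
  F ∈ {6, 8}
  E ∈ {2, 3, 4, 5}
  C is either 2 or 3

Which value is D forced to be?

7

Among the 8 variables, 1 fits only G (and all 8 values in {1, 2, 3, 4, 5, 6, 7, 8} must be used), so G = 1.
The 7 still-open variables together cover exactly {2, 3, 4, 5, 6, 7, 8} — 7 values for 7 variables — and 4 appears only in E's list, so E = 4.
The 2 variables C and H are confined to {2, 3}, which locks those values in; drop them from B, D.
So D = 7.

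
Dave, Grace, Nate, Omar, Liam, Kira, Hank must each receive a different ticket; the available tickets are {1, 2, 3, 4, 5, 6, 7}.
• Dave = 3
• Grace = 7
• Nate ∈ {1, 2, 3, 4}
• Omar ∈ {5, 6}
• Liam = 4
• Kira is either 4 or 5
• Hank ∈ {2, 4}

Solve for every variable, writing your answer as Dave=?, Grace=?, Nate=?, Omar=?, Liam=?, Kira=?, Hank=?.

Dave=3, Grace=7, Nate=1, Omar=6, Liam=4, Kira=5, Hank=2

Dave must be 3 (only option left). Remove 3 from Nate.
Grace's domain is down to {7}, so Grace = 7.
Liam's domain is down to {4}, so Liam = 4. Remove 4 from Nate, Kira, Hank.
Kira has just one choice, so Kira = 5. So Omar can't be 5.
That leaves Hank = 2. Eliminate 2 elsewhere: Nate.
Nate must be 1 (only option left).
Omar has just one choice, so Omar = 6.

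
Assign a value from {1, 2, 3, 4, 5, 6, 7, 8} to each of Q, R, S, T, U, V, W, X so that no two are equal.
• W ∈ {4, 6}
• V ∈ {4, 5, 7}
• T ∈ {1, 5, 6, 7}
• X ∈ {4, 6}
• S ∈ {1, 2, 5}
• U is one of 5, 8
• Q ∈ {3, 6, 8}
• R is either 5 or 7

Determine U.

8

Among the 8 variables, 2 fits only S (and all 8 values in {1, 2, 3, 4, 5, 6, 7, 8} must be used), so S = 2.
The 7 still-open variables draw from only 7 values {1, 3, 4, 5, 6, 7, 8}, so each is used; only T can be 1, hence T = 1.
Among the 6 still-open variables, 3 fits only Q (and all 6 values in {3, 4, 5, 6, 7, 8} must be used), so Q = 3.
The 5 still-open variables draw from only 5 values {4, 5, 6, 7, 8}, so each is used; only U can be 8, hence U = 8.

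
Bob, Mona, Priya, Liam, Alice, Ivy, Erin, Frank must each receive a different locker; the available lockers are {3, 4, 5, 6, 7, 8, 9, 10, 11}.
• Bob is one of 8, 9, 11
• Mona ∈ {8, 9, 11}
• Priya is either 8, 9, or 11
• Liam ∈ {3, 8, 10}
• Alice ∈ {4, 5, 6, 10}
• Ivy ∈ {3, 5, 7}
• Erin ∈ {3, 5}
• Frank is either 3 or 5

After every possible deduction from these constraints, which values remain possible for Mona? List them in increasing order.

8, 9, 11

The 2 variables Erin and Frank are confined to {3, 5}, which locks those values in; drop them from Liam, Alice, Ivy.
Ivy must be 7 (only option left).
Bob, Mona, Priya share exactly the 3 values {8, 9, 11}; by pigeonhole those values go to them, so strike 8, 9, 11 from Liam.
Liam must be 10 (only option left). So Alice can't be 10.
No further eliminations apply; Mona can still be any of 8, 9, 11.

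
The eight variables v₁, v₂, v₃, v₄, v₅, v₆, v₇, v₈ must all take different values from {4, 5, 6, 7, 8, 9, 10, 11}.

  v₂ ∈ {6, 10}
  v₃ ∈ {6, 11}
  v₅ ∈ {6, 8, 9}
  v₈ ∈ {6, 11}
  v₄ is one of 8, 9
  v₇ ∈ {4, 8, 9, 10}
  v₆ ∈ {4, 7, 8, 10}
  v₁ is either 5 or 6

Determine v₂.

10

The 8 variables draw from only 8 values {4, 5, 6, 7, 8, 9, 10, 11}, so each is used; only v₁ can be 5, hence v₁ = 5.
Among the 7 still-open variables, 7 fits only v₆ (and all 7 values in {4, 6, 7, 8, 9, 10, 11} must be used), so v₆ = 7.
Among the 6 still-open variables, 4 fits only v₇ (and all 6 values in {4, 6, 8, 9, 10, 11} must be used), so v₇ = 4.
The 5 still-open variables draw from only 5 values {6, 8, 9, 10, 11}, so each is used; only v₂ can be 10, hence v₂ = 10.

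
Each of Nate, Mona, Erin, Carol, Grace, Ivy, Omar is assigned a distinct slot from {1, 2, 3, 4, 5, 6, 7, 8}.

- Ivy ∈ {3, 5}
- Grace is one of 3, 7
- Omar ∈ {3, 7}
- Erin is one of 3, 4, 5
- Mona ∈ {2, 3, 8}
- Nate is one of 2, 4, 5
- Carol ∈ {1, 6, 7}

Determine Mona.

The 2 variables Grace and Omar are confined to {3, 7}, which locks those values in; drop them from Mona, Erin, Carol, Ivy.
Ivy must be 5 (only option left). So Nate, Erin can't be 5.
That leaves Erin = 4. Remove 4 from Nate.
Nate has just one choice, so Nate = 2. So Mona can't be 2.
So Mona = 8.

8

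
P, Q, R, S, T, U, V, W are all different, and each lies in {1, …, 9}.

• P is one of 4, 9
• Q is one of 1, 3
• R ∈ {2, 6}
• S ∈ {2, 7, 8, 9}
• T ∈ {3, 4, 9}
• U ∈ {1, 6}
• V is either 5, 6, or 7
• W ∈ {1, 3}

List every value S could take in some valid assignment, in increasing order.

7, 8

Q and W share exactly the 2 values {1, 3}; by pigeonhole those values go to them, so strike 1, 3 from T, U.
U has just one choice, so U = 6. So R, V can't be 6.
That leaves R = 2. So S can't be 2.
P and T share exactly the 2 values {4, 9}; by pigeonhole those values go to them, so strike 4, 9 from S.
No further eliminations apply; S can still be any of 7, 8.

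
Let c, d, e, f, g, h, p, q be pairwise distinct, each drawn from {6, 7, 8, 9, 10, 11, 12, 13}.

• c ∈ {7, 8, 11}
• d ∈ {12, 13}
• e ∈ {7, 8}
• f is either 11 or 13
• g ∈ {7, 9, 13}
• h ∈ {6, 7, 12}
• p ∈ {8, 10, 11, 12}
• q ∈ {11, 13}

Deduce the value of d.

The 8 variables draw from only 8 values {6, 7, 8, 9, 10, 11, 12, 13}, so each is used; only h can be 6, hence h = 6.
Among the 7 still-open variables, 9 fits only g (and all 7 values in {7, 8, 9, 10, 11, 12, 13} must be used), so g = 9.
Among the 6 still-open variables, 10 fits only p (and all 6 values in {7, 8, 10, 11, 12, 13} must be used), so p = 10.
Among the 5 still-open variables, 12 fits only d (and all 5 values in {7, 8, 11, 12, 13} must be used), so d = 12.

12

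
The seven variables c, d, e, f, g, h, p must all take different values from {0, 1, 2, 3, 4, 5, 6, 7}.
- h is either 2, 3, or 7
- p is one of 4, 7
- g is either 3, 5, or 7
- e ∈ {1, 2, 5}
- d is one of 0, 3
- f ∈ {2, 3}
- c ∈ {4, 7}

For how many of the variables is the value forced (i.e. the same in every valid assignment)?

The 7 variables draw from only 7 values {0, 1, 2, 3, 4, 5, 7}, so each is used; only d can be 0, hence d = 0.
Among the 6 still-open variables, 1 fits only e (and all 6 values in {1, 2, 3, 4, 5, 7} must be used), so e = 1.
The 5 still-open variables draw from only 5 values {2, 3, 4, 5, 7}, so each is used; only g can be 5, hence g = 5.
The 2 variables c and p are confined to {4, 7}, which locks those values in; drop them from h.
Determined: d=0, e=1, g=5. The other variables each still have more than one consistent value. That makes 3.

3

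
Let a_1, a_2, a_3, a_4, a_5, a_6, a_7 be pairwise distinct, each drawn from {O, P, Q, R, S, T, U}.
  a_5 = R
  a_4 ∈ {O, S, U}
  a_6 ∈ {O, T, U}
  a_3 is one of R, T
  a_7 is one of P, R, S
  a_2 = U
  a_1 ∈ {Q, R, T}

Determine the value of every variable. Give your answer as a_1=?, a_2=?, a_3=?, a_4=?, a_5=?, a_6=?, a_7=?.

a_2 must be U (only option left). Remove U from a_4, a_6.
a_5's domain is down to {R}, so a_5 = R. Strike R from a_1, a_3, a_7.
a_3 must be T (only option left). So a_1, a_6 can't be T.
a_6 must be O (only option left). So a_4 can't be O.
a_1 has just one choice, so a_1 = Q.
That leaves a_4 = S. Strike S from a_7.
a_7 must be P (only option left).

a_1=Q, a_2=U, a_3=T, a_4=S, a_5=R, a_6=O, a_7=P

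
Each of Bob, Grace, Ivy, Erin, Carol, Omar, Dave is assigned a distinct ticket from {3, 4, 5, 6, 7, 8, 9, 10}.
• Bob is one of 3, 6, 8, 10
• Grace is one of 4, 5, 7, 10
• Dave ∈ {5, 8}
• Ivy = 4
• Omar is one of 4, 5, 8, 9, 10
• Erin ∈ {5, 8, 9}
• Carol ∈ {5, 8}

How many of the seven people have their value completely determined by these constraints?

Ivy must be 4 (only option left). So Grace, Omar can't be 4.
Carol and Dave share exactly the 2 values {5, 8}; by pigeonhole those values go to them, so strike 5, 8 from Bob, Grace, Erin, Omar.
Erin must be 9 (only option left). Remove 9 from Omar.
Omar must be 10 (only option left). Eliminate 10 elsewhere: Bob, Grace.
That leaves Grace = 7.
Determined: Grace=7, Ivy=4, Erin=9, Omar=10. The other people each still have more than one consistent value. That makes 4.

4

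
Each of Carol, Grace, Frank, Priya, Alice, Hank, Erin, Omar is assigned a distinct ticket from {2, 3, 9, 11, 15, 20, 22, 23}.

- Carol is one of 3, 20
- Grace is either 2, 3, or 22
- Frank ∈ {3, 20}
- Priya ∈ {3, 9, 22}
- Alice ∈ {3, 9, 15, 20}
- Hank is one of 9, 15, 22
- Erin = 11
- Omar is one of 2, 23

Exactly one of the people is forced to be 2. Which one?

Erin must be 11 (only option left).
Among the 7 still-open variables, 23 fits only Omar (and all 7 values in {2, 3, 9, 15, 20, 22, 23} must be used), so Omar = 23.
The 6 still-open variables draw from only 6 values {2, 3, 9, 15, 20, 22}, so each is used; only Grace can be 2, hence Grace = 2.

Grace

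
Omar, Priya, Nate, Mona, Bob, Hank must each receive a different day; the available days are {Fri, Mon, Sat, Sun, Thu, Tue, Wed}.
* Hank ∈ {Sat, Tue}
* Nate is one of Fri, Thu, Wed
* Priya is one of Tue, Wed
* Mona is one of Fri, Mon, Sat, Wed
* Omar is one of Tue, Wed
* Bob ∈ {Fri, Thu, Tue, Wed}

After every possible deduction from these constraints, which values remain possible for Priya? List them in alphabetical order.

The 6 variables together cover exactly {Fri, Mon, Sat, Thu, Tue, Wed} — 6 values for 6 variables — and Mon appears only in Mona's list, so Mona = Mon.
The 5 still-open variables together cover exactly {Fri, Sat, Thu, Tue, Wed} — 5 values for 5 variables — and Sat appears only in Hank's list, so Hank = Sat.
Omar and Priya between them cover only {Tue, Wed} — a naked pair. Remove those values from Nate, Bob.
No further eliminations apply; Priya can still be any of Tue, Wed.

Tue, Wed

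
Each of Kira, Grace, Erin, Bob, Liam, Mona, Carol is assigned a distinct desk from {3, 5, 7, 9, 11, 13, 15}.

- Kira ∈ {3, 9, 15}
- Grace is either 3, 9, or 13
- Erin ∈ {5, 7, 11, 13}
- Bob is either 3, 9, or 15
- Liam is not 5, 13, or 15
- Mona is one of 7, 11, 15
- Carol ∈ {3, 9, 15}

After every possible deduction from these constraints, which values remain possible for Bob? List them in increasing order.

The 7 variables together cover exactly {3, 5, 7, 9, 11, 13, 15} — 7 values for 7 variables — and 5 appears only in Erin's list, so Erin = 5.
The 6 still-open variables together cover exactly {3, 7, 9, 11, 13, 15} — 6 values for 6 variables — and 13 appears only in Grace's list, so Grace = 13.
The 3 variables Kira, Bob, Carol are confined to {3, 9, 15}, which locks those values in; drop them from Liam, Mona.
No further eliminations apply; Bob can still be any of 3, 9, 15.

3, 9, 15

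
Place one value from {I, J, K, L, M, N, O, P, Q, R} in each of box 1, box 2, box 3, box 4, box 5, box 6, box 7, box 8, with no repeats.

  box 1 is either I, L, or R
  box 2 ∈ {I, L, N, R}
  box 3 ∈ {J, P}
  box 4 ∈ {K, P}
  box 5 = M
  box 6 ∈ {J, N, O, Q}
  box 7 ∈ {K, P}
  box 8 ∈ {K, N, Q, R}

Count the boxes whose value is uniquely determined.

box 5's domain is down to {M}, so box 5 = M.
The 2 variables box 4 and box 7 are confined to {K, P}, which locks those values in; drop them from box 3, box 8.
box 3 must be J (only option left). So box 6 can't be J.
Determined: box 3=J, box 5=M. The other boxes each still have more than one consistent value. That makes 2.

2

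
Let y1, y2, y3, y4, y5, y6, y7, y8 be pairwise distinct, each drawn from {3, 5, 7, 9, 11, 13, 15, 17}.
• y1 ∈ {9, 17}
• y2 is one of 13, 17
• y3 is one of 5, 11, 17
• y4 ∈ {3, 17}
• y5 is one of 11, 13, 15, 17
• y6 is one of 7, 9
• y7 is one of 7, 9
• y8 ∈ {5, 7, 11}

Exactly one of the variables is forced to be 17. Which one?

y1

The 8 variables draw from only 8 values {3, 5, 7, 9, 11, 13, 15, 17}, so each is used; only y4 can be 3, hence y4 = 3.
Among the 7 still-open variables, 15 fits only y5 (and all 7 values in {5, 7, 9, 11, 13, 15, 17} must be used), so y5 = 15.
The 6 still-open variables draw from only 6 values {5, 7, 9, 11, 13, 17}, so each is used; only y2 can be 13, hence y2 = 13.
y6 and y7 between them cover only {7, 9} — a naked pair. Remove those values from y1, y8.
So 17 goes to y1.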